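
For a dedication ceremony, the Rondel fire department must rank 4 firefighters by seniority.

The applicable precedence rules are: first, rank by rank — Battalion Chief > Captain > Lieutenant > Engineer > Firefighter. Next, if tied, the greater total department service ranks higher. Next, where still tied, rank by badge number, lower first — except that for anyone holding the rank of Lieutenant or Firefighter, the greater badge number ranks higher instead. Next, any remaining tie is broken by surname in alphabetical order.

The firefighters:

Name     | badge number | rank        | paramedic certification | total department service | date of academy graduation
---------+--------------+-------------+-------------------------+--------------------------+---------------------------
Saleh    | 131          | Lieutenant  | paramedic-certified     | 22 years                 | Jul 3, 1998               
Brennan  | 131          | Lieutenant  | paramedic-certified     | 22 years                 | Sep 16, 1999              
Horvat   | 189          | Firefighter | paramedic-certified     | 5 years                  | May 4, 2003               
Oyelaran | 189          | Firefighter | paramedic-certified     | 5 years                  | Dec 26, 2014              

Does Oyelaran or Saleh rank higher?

By rank: Brennan and Saleh (Lieutenant); then Horvat and Oyelaran (Firefighter).
Brennan and Saleh both have total department service 22 years, so the next rule applies.
Brennan and Saleh both have badge number 131, so the next rule applies.
Among Brennan and Saleh, alphabetically by surname: Brennan before Saleh.
Horvat and Oyelaran both have total department service 5 years, so the next rule applies.
Horvat and Oyelaran both have badge number 189, so the next rule applies.
Among Horvat and Oyelaran, alphabetically by surname: Horvat before Oyelaran.
So Saleh takes precedence.

Saleh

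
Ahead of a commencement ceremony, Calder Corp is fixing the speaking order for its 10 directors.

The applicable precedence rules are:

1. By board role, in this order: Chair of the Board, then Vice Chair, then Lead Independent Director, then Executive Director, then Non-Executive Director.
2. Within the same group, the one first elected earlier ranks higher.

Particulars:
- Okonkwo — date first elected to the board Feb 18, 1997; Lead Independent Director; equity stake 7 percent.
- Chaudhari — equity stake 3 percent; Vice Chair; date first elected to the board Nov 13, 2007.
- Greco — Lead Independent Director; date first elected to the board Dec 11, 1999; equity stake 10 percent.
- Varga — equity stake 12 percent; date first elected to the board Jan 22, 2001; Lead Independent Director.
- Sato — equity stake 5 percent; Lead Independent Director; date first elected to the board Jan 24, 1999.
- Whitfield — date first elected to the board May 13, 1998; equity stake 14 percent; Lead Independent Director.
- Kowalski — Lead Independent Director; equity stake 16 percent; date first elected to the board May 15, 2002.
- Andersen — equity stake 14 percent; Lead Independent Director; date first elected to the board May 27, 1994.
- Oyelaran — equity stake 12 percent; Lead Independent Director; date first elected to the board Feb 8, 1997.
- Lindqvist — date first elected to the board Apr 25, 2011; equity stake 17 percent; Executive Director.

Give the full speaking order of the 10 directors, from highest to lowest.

By board role: Chaudhari (Vice Chair); then Andersen, Oyelaran, Okonkwo, Whitfield, Sato, Greco, Varga and Kowalski (Lead Independent Director); then Lindqvist (Executive Director).
Among Andersen, Oyelaran, Okonkwo, Whitfield, Sato, Greco, Varga and Kowalski, by date first elected to the board (earlier first): Andersen (May 27, 1994) before Oyelaran (Feb 8, 1997) before Okonkwo (Feb 18, 1997) before Whitfield (May 13, 1998) before Sato (Jan 24, 1999) before Greco (Dec 11, 1999) before Varga (Jan 22, 2001) before Kowalski (May 15, 2002).
Full order: Chaudhari, Andersen, Oyelaran, Okonkwo, Whitfield, Sato, Greco, Varga, Kowalski, Lindqvist.

Chaudhari, Andersen, Oyelaran, Okonkwo, Whitfield, Sato, Greco, Varga, Kowalski, Lindqvist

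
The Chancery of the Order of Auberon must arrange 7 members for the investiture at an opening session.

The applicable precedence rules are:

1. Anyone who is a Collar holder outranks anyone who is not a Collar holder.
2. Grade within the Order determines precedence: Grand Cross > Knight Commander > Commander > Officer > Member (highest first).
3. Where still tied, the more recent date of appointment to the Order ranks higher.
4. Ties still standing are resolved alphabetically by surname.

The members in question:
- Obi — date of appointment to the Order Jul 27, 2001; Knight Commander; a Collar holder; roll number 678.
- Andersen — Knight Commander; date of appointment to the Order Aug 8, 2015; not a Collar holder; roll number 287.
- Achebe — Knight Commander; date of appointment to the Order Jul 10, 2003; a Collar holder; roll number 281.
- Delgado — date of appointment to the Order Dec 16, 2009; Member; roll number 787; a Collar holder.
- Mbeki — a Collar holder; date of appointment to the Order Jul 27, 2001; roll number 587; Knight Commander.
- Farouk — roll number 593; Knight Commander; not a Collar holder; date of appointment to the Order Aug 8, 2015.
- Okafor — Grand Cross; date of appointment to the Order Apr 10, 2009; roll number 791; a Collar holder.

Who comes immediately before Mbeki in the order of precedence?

Achebe

By the first rule: Okafor, Achebe, Mbeki, Obi and Delgado (each a Collar holder); then Andersen and Farouk (both not a Collar holder).
Among Okafor, Achebe, Mbeki, Obi and Delgado, by grade within the Order: Okafor (Grand Cross) before Achebe, Mbeki and Obi (Knight Commander) before Delgado (Member).
Among Achebe, Mbeki and Obi, by date of appointment to the Order (later first): Achebe (Jul 10, 2003) before Mbeki and Obi (Jul 27, 2001).
Among Mbeki and Obi, alphabetically by surname: Mbeki before Obi.
Andersen and Farouk are each Knight Commander, so the next rule applies.
Andersen and Farouk both have date of appointment to the Order Aug 8, 2015, so the next rule applies.
Among Andersen and Farouk, alphabetically by surname: Andersen before Farouk.
Order: Okafor, Achebe, Mbeki, Obi, Delgado, Andersen, Farouk.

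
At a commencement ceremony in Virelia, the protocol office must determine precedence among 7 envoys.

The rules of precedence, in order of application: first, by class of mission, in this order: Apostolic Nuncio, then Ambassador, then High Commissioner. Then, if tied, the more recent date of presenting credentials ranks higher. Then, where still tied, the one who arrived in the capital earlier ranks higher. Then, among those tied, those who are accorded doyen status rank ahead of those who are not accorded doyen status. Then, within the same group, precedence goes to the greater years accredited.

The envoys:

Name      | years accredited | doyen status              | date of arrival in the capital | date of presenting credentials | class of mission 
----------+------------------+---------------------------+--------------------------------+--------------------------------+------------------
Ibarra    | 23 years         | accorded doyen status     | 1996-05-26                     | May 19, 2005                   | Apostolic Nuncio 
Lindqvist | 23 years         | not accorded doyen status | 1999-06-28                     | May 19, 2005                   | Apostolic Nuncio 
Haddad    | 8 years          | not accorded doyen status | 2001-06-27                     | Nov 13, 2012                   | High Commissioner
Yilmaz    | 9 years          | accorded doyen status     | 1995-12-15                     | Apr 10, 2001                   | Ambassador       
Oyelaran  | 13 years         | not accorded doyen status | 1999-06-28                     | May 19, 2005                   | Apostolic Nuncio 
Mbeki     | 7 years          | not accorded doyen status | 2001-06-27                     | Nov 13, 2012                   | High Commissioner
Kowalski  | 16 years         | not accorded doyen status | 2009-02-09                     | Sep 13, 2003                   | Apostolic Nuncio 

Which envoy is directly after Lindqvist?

Oyelaran

By class of mission: Ibarra, Lindqvist, Oyelaran and Kowalski (Apostolic Nuncio); then Yilmaz (Ambassador); then Haddad and Mbeki (High Commissioner).
Among Ibarra, Lindqvist, Oyelaran and Kowalski, by date of presenting credentials (later first): Ibarra, Lindqvist and Oyelaran (May 19, 2005) before Kowalski (Sep 13, 2003).
Among Ibarra, Lindqvist and Oyelaran, by date of arrival in the capital (earlier first): Ibarra (1996-05-26) before Lindqvist and Oyelaran (1999-06-28).
Lindqvist and Oyelaran are each not accorded doyen status, so the next rule applies.
Among Lindqvist and Oyelaran, by years accredited (higher first): Lindqvist (23 years) before Oyelaran (13 years).
Haddad and Mbeki both have date of presenting credentials Nov 13, 2012, so the next rule applies.
Haddad and Mbeki both have date of arrival in the capital 2001-06-27, so the next rule applies.
Haddad and Mbeki are each not accorded doyen status, so the next rule applies.
Among Haddad and Mbeki, by years accredited (higher first): Haddad (8 years) before Mbeki (7 years).
Order: Ibarra, Lindqvist, Oyelaran, Kowalski, Yilmaz, Haddad, Mbeki.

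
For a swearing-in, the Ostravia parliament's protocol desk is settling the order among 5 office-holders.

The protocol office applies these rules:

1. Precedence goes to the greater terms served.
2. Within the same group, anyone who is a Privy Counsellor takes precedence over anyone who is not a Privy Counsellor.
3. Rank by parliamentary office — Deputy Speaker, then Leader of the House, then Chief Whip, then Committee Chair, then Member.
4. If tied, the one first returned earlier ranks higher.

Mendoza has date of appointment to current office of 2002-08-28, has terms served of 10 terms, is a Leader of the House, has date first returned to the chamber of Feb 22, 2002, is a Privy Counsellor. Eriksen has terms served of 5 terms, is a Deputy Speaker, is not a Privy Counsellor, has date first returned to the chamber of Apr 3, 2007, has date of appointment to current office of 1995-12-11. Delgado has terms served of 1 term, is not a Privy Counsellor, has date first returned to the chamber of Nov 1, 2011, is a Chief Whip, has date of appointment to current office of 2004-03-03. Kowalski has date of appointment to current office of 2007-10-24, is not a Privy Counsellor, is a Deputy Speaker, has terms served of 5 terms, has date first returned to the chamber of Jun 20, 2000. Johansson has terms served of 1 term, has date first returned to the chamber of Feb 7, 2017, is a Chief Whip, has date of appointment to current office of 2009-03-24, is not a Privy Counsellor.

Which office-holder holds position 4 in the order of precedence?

By terms served (higher first): Mendoza (10 terms); then Kowalski and Eriksen (both 5 terms); then Delgado and Johansson (both 1 term).
Kowalski and Eriksen are each not a Privy Counsellor, so the next rule applies.
Kowalski and Eriksen are each Deputy Speaker, so the next rule applies.
Among Kowalski and Eriksen, by date first returned to the chamber (earlier first): Kowalski (Jun 20, 2000) before Eriksen (Apr 3, 2007).
Delgado and Johansson are each not a Privy Counsellor, so the next rule applies.
Delgado and Johansson are each Chief Whip, so the next rule applies.
Among Delgado and Johansson, by date first returned to the chamber (earlier first): Delgado (Nov 1, 2011) before Johansson (Feb 7, 2017).
Order: Mendoza, Kowalski, Eriksen, Delgado, Johansson.

Delgado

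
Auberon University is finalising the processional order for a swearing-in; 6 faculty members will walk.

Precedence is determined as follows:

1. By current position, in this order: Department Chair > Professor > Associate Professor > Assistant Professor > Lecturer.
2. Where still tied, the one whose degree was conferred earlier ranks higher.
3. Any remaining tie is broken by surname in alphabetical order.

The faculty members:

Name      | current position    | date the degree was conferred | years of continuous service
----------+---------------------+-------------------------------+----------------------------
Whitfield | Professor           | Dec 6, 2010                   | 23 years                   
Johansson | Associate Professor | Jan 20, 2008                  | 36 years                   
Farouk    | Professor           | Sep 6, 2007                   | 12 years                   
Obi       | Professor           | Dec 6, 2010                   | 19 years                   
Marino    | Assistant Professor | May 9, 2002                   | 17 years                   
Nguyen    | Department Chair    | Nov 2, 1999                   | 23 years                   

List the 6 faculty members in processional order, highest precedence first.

Nguyen, Farouk, Obi, Whitfield, Johansson, Marino

By current position: Nguyen (Department Chair); then Farouk, Obi and Whitfield (Professor); then Johansson (Associate Professor); then Marino (Assistant Professor).
Among Farouk, Obi and Whitfield, by date the degree was conferred (earlier first): Farouk (Sep 6, 2007) before Obi and Whitfield (Dec 6, 2010).
Among Obi and Whitfield, alphabetically by surname: Obi before Whitfield.
Full order: Nguyen, Farouk, Obi, Whitfield, Johansson, Marino.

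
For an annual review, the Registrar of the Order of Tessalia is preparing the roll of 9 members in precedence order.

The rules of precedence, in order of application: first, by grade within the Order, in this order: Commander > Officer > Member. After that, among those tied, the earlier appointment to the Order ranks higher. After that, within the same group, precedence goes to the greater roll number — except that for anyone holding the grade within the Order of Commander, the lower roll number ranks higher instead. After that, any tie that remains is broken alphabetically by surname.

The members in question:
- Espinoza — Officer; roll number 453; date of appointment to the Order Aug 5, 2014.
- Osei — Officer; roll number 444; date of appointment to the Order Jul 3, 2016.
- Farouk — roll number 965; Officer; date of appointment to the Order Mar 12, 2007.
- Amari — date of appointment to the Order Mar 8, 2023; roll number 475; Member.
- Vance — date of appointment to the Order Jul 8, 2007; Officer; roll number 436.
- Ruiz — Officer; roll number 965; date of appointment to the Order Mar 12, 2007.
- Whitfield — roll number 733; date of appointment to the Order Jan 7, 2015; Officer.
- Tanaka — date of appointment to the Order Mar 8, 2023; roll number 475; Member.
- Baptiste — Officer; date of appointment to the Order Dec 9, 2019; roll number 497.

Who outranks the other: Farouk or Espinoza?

By grade within the Order: Farouk, Ruiz, Vance, Espinoza, Whitfield, Osei and Baptiste (Officer); then Amari and Tanaka (Member).
Among Farouk, Ruiz, Vance, Espinoza, Whitfield, Osei and Baptiste, by date of appointment to the Order (earlier first): Farouk and Ruiz (Mar 12, 2007) before Vance (Jul 8, 2007) before Espinoza (Aug 5, 2014) before Whitfield (Jan 7, 2015) before Osei (Jul 3, 2016) before Baptiste (Dec 9, 2019).
Farouk and Ruiz both have roll number 965, so the next rule applies.
Among Farouk and Ruiz, alphabetically by surname: Farouk before Ruiz.
Amari and Tanaka both have date of appointment to the Order Mar 8, 2023, so the next rule applies.
Amari and Tanaka both have roll number 475, so the next rule applies.
Among Amari and Tanaka, alphabetically by surname: Amari before Tanaka.
So Farouk takes precedence.

Farouk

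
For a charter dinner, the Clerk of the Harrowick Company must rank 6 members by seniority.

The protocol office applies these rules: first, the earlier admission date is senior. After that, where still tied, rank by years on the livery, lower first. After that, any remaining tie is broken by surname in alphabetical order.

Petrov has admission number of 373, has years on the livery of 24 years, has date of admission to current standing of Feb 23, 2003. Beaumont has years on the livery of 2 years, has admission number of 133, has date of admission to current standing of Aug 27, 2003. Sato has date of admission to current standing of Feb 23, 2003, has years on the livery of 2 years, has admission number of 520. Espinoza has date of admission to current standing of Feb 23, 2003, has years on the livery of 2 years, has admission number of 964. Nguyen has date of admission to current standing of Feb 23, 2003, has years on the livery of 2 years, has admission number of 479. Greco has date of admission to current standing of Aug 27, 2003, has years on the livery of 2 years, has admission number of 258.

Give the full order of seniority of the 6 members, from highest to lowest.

Espinoza, Nguyen, Sato, Petrov, Beaumont, Greco

By date of admission to current standing (earlier first): Espinoza, Nguyen, Sato and Petrov (each Feb 23, 2003); then Beaumont and Greco (both Aug 27, 2003).
Among Espinoza, Nguyen, Sato and Petrov, by years on the livery (lower first): Espinoza, Nguyen and Sato (2 years) before Petrov (24 years).
Among Espinoza, Nguyen and Sato, alphabetically by surname: Espinoza before Nguyen before Sato.
Beaumont and Greco both have years on the livery 2 years, so the next rule applies.
Among Beaumont and Greco, alphabetically by surname: Beaumont before Greco.
Full order: Espinoza, Nguyen, Sato, Petrov, Beaumont, Greco.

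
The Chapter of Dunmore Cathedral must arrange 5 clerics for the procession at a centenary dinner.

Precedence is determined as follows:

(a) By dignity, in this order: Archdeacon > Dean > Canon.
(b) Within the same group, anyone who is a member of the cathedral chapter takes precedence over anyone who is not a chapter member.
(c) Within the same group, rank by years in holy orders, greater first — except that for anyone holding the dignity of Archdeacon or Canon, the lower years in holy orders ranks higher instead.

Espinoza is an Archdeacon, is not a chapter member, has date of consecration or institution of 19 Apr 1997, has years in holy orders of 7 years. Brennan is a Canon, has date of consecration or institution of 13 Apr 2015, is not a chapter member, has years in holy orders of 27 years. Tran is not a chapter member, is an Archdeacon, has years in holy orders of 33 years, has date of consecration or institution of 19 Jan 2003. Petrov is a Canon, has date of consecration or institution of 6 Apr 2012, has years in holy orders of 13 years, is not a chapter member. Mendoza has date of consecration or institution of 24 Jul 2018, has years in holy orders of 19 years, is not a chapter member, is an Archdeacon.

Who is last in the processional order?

Brennan

By dignity: Espinoza, Mendoza and Tran (Archdeacon); then Petrov and Brennan (Canon).
Espinoza, Mendoza and Tran are each not a chapter member, so the next rule applies.
Among Espinoza, Mendoza and Tran, by years in holy orders (lower first) (reversed rule for this group): Espinoza (7 years) before Mendoza (19 years) before Tran (33 years).
Petrov and Brennan are each not a chapter member, so the next rule applies.
Among Petrov and Brennan, by years in holy orders (lower first) (reversed rule for this group): Petrov (13 years) before Brennan (27 years).
Order: Espinoza, Mendoza, Tran, Petrov, Brennan.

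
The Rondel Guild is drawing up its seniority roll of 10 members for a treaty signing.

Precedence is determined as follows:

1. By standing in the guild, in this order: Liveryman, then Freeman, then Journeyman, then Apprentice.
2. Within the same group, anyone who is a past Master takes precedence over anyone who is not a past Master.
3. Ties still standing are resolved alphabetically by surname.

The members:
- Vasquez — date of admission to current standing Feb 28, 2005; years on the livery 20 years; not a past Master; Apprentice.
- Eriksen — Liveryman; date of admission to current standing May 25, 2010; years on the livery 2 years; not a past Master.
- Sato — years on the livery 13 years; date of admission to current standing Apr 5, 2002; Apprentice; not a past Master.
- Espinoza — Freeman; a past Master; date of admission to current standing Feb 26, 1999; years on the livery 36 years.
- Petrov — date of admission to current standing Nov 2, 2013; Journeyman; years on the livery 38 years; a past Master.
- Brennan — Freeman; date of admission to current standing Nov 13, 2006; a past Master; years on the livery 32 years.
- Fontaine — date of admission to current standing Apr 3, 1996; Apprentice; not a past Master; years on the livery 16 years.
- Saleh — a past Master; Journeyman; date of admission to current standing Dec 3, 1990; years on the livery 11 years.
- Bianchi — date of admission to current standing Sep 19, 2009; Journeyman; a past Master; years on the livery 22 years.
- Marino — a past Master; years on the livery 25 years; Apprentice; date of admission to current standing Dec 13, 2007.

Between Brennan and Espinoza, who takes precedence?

Brennan

By standing in the guild: Eriksen (Liveryman); then Brennan and Espinoza (Freeman); then Bianchi, Petrov and Saleh (Journeyman); then Marino, Fontaine, Sato and Vasquez (Apprentice).
Brennan and Espinoza are each a past Master, so the next rule applies.
Among Brennan and Espinoza, alphabetically by surname: Brennan before Espinoza.
Bianchi, Petrov and Saleh are each a past Master, so the next rule applies.
Among Bianchi, Petrov and Saleh, alphabetically by surname: Bianchi before Petrov before Saleh.
Among Marino, Fontaine, Sato and Vasquez, a past Master before not a past Master: Marino (a past Master) before Fontaine, Sato and Vasquez (not a past Master).
Among Fontaine, Sato and Vasquez, alphabetically by surname: Fontaine before Sato before Vasquez.
So Brennan takes precedence.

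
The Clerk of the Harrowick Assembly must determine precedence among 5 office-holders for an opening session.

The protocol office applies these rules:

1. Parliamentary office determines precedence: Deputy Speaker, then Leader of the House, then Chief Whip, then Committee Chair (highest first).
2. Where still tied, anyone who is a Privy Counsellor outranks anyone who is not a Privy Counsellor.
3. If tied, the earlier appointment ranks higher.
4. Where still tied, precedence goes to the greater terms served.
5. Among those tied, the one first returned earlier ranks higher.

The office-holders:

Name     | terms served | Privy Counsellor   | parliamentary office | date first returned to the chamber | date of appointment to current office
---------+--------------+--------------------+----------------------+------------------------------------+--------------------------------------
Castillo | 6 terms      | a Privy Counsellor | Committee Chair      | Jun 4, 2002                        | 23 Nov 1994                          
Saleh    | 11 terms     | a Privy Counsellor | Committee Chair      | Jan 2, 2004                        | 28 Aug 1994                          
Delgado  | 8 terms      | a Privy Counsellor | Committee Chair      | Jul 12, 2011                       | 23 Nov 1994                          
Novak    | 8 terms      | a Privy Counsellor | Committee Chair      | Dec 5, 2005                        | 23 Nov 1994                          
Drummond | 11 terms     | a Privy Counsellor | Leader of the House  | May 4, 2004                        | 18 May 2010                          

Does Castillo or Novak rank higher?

By parliamentary office: Drummond (Leader of the House); then Saleh, Novak, Delgado and Castillo (Committee Chair).
Saleh, Novak, Delgado and Castillo are each a Privy Counsellor, so the next rule applies.
Among Saleh, Novak, Delgado and Castillo, by date of appointment to current office (earlier first): Saleh (28 Aug 1994) before Novak, Delgado and Castillo (23 Nov 1994).
Among Novak, Delgado and Castillo, by terms served (higher first): Novak and Delgado (8 terms) before Castillo (6 terms).
Among Novak and Delgado, by date first returned to the chamber (earlier first): Novak (Dec 5, 2005) before Delgado (Jul 12, 2011).
So Novak takes precedence.

Novak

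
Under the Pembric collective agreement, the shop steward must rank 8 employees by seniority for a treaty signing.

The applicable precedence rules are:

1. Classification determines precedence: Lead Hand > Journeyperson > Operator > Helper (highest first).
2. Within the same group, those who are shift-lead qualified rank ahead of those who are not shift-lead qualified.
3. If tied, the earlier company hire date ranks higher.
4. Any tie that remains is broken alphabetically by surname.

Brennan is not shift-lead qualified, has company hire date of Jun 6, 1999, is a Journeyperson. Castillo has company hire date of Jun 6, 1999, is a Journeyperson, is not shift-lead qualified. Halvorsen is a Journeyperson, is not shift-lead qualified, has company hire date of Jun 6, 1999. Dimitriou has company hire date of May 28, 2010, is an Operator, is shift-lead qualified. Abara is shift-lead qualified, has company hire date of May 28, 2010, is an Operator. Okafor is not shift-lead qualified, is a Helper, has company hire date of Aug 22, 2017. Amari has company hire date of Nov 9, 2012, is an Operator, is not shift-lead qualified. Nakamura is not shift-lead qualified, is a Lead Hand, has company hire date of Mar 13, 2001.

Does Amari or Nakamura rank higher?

Nakamura

By classification: Nakamura (Lead Hand); then Brennan, Castillo and Halvorsen (Journeyperson); then Abara, Dimitriou and Amari (Operator); then Okafor (Helper).
Brennan, Castillo and Halvorsen are each not shift-lead qualified, so the next rule applies.
Brennan, Castillo and Halvorsen all have company hire date Jun 6, 1999, so the next rule applies.
Among Brennan, Castillo and Halvorsen, alphabetically by surname: Brennan before Castillo before Halvorsen.
Among Abara, Dimitriou and Amari, shift-lead qualified before not shift-lead qualified: Abara and Dimitriou (shift-lead qualified) before Amari (not shift-lead qualified).
Abara and Dimitriou both have company hire date May 28, 2010, so the next rule applies.
Among Abara and Dimitriou, alphabetically by surname: Abara before Dimitriou.
So Nakamura takes precedence.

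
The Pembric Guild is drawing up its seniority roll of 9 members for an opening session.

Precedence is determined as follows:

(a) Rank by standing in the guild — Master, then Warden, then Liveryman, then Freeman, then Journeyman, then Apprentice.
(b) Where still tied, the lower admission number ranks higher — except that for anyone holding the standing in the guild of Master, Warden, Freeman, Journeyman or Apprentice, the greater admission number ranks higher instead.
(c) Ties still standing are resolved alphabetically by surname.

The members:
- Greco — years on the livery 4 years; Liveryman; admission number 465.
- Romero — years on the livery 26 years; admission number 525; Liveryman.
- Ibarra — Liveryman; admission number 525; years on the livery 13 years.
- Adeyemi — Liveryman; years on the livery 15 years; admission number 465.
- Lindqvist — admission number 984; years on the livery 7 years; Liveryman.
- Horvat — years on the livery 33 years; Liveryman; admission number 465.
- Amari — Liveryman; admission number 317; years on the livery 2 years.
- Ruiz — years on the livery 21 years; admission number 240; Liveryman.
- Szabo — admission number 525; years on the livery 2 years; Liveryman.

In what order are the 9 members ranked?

By standing in the guild: Ruiz, Amari, Adeyemi, Greco, Horvat, Ibarra, Romero, Szabo and Lindqvist (Liveryman).
Among Ruiz, Amari, Adeyemi, Greco, Horvat, Ibarra, Romero, Szabo and Lindqvist, by admission number (lower first): Ruiz (240) before Amari (317) before Adeyemi, Greco and Horvat (465) before Ibarra, Romero and Szabo (525) before Lindqvist (984).
Among Adeyemi, Greco and Horvat, alphabetically by surname: Adeyemi before Greco before Horvat.
Among Ibarra, Romero and Szabo, alphabetically by surname: Ibarra before Romero before Szabo.
Full order: Ruiz, Amari, Adeyemi, Greco, Horvat, Ibarra, Romero, Szabo, Lindqvist.

Ruiz, Amari, Adeyemi, Greco, Horvat, Ibarra, Romero, Szabo, Lindqvist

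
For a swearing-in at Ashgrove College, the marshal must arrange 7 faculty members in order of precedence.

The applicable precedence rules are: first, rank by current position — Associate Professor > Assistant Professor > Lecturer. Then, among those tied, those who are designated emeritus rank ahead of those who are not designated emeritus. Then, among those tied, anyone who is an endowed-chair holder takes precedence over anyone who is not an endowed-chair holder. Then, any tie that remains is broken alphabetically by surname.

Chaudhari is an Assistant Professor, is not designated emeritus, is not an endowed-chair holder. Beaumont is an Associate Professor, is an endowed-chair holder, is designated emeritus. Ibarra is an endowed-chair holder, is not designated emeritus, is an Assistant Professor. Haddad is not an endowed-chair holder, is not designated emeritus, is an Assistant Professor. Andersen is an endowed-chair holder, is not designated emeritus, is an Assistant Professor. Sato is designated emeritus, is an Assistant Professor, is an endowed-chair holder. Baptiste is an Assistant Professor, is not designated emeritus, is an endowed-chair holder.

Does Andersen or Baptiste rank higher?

By current position: Beaumont (Associate Professor); then Sato, Andersen, Baptiste, Ibarra, Chaudhari and Haddad (Assistant Professor).
Among Sato, Andersen, Baptiste, Ibarra, Chaudhari and Haddad, designated emeritus before not designated emeritus: Sato (designated emeritus) before Andersen, Baptiste, Ibarra, Chaudhari and Haddad (not designated emeritus).
Among Andersen, Baptiste, Ibarra, Chaudhari and Haddad, an endowed-chair holder before not an endowed-chair holder: Andersen, Baptiste and Ibarra (an endowed-chair holder) before Chaudhari and Haddad (not an endowed-chair holder).
Among Andersen, Baptiste and Ibarra, alphabetically by surname: Andersen before Baptiste before Ibarra.
Among Chaudhari and Haddad, alphabetically by surname: Chaudhari before Haddad.
So Andersen takes precedence.

Andersen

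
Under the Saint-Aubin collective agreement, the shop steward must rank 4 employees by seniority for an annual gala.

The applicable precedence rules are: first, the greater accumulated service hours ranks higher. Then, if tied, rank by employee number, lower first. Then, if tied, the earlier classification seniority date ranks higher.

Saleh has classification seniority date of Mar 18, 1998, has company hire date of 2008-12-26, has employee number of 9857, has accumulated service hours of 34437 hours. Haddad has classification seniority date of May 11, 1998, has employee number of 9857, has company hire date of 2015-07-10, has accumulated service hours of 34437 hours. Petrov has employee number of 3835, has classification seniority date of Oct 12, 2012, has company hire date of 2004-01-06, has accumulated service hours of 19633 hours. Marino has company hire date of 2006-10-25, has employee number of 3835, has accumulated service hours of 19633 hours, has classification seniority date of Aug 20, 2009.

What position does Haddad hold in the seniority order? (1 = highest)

2

By accumulated service hours (higher first): Saleh and Haddad (both 34437 hours); then Marino and Petrov (both 19633 hours).
Saleh and Haddad both have employee number 9857, so the next rule applies.
Among Saleh and Haddad, by classification seniority date (earlier first): Saleh (Mar 18, 1998) before Haddad (May 11, 1998).
Marino and Petrov both have employee number 3835, so the next rule applies.
Among Marino and Petrov, by classification seniority date (earlier first): Marino (Aug 20, 2009) before Petrov (Oct 12, 2012).
Order: Saleh, Haddad, Marino, Petrov. So position 2.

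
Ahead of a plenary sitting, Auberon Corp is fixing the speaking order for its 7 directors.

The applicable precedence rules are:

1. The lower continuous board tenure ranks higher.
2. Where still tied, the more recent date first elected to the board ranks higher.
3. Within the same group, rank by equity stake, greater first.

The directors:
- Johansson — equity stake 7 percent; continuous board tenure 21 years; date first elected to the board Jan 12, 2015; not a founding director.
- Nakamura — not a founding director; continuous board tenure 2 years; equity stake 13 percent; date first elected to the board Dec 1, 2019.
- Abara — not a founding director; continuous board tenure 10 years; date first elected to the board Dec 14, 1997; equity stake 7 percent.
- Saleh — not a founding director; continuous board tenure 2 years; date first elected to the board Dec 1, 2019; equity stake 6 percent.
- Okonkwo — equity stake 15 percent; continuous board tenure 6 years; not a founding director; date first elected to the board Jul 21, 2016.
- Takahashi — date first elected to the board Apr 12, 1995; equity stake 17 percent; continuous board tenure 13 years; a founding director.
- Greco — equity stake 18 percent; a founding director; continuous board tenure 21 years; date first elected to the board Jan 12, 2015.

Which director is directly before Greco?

Takahashi

By continuous board tenure (lower first): Nakamura and Saleh (both 2 years); then Okonkwo (6 years); then Abara (10 years); then Takahashi (13 years); then Greco and Johansson (both 21 years).
Nakamura and Saleh both have date first elected to the board Dec 1, 2019, so the next rule applies.
Among Nakamura and Saleh, by equity stake (higher first): Nakamura (13 percent) before Saleh (6 percent).
Greco and Johansson both have date first elected to the board Jan 12, 2015, so the next rule applies.
Among Greco and Johansson, by equity stake (higher first): Greco (18 percent) before Johansson (7 percent).
Order: Nakamura, Saleh, Okonkwo, Abara, Takahashi, Greco, Johansson.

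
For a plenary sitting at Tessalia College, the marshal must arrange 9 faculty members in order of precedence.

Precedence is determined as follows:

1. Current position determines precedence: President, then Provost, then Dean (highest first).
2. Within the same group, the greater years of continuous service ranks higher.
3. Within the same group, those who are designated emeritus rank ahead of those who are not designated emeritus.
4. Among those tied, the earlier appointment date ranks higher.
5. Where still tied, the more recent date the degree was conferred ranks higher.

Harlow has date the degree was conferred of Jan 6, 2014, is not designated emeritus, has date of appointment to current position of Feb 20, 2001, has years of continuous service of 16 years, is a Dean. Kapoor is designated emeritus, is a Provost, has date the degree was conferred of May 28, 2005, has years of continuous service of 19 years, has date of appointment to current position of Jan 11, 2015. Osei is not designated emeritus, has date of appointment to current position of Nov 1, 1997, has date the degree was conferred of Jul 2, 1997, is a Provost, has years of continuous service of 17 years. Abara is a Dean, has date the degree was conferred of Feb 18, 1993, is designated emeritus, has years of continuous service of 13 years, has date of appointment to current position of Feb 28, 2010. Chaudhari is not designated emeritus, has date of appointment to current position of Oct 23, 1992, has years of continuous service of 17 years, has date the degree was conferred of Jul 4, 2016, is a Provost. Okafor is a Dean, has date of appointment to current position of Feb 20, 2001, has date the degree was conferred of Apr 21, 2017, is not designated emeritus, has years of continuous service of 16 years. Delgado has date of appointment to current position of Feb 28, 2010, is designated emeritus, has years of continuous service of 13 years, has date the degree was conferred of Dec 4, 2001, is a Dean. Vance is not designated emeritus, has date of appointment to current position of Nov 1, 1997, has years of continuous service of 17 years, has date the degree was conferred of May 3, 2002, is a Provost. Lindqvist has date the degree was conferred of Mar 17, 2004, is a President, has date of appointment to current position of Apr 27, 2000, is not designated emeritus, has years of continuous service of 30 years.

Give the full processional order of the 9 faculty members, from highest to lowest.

By current position: Lindqvist (President); then Kapoor, Chaudhari, Vance and Osei (Provost); then Okafor, Harlow, Delgado and Abara (Dean).
Among Kapoor, Chaudhari, Vance and Osei, by years of continuous service (higher first): Kapoor (19 years) before Chaudhari, Vance and Osei (17 years).
Chaudhari, Vance and Osei are each not designated emeritus, so the next rule applies.
Among Chaudhari, Vance and Osei, by date of appointment to current position (earlier first): Chaudhari (Oct 23, 1992) before Vance and Osei (Nov 1, 1997).
Among Vance and Osei, by date the degree was conferred (later first): Vance (May 3, 2002) before Osei (Jul 2, 1997).
Among Okafor, Harlow, Delgado and Abara, by years of continuous service (higher first): Okafor and Harlow (16 years) before Delgado and Abara (13 years).
Okafor and Harlow are each not designated emeritus, so the next rule applies.
Okafor and Harlow both have date of appointment to current position Feb 20, 2001, so the next rule applies.
Among Okafor and Harlow, by date the degree was conferred (later first): Okafor (Apr 21, 2017) before Harlow (Jan 6, 2014).
Delgado and Abara are each designated emeritus, so the next rule applies.
Delgado and Abara both have date of appointment to current position Feb 28, 2010, so the next rule applies.
Among Delgado and Abara, by date the degree was conferred (later first): Delgado (Dec 4, 2001) before Abara (Feb 18, 1993).
Full order: Lindqvist, Kapoor, Chaudhari, Vance, Osei, Okafor, Harlow, Delgado, Abara.

Lindqvist, Kapoor, Chaudhari, Vance, Osei, Okafor, Harlow, Delgado, Abara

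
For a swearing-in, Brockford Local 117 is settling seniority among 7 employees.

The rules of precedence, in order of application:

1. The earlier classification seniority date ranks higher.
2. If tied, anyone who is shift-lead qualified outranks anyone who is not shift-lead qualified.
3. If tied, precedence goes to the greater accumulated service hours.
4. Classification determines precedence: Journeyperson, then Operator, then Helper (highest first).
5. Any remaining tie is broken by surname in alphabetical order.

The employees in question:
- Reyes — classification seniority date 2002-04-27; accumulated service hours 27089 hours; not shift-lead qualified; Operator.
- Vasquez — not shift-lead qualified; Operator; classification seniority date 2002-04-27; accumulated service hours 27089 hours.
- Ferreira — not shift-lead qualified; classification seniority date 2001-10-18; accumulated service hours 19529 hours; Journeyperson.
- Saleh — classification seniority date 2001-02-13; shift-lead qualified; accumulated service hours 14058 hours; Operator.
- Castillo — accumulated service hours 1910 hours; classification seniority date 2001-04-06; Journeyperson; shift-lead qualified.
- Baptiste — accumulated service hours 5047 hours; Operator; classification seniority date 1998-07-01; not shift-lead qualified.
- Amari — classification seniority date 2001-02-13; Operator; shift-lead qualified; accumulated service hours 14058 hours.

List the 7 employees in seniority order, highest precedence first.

Baptiste, Amari, Saleh, Castillo, Ferreira, Reyes, Vasquez

By classification seniority date (earlier first): Baptiste (1998-07-01); then Amari and Saleh (both 2001-02-13); then Castillo (2001-04-06); then Ferreira (2001-10-18); then Reyes and Vasquez (both 2002-04-27).
Amari and Saleh are each shift-lead qualified, so the next rule applies.
Amari and Saleh both have accumulated service hours 14058 hours, so the next rule applies.
Amari and Saleh are each Operator, so the next rule applies.
Among Amari and Saleh, alphabetically by surname: Amari before Saleh.
Reyes and Vasquez are each not shift-lead qualified, so the next rule applies.
Reyes and Vasquez both have accumulated service hours 27089 hours, so the next rule applies.
Reyes and Vasquez are each Operator, so the next rule applies.
Among Reyes and Vasquez, alphabetically by surname: Reyes before Vasquez.
Full order: Baptiste, Amari, Saleh, Castillo, Ferreira, Reyes, Vasquez.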